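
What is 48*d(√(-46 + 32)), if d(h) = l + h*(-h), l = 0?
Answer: 672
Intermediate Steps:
d(h) = -h² (d(h) = 0 + h*(-h) = 0 - h² = -h²)
48*d(√(-46 + 32)) = 48*(-(√(-46 + 32))²) = 48*(-(√(-14))²) = 48*(-(I*√14)²) = 48*(-1*(-14)) = 48*14 = 672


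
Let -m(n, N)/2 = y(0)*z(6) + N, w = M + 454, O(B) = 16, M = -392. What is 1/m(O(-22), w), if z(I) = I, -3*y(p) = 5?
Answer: -1/104 ≈ -0.0096154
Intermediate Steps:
y(p) = -5/3 (y(p) = -⅓*5 = -5/3)
w = 62 (w = -392 + 454 = 62)
m(n, N) = 20 - 2*N (m(n, N) = -2*(-5/3*6 + N) = -2*(-10 + N) = 20 - 2*N)
1/m(O(-22), w) = 1/(20 - 2*62) = 1/(20 - 124) = 1/(-104) = -1/104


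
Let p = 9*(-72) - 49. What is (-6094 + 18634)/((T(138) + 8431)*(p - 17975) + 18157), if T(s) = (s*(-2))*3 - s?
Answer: -12540/139368323 ≈ -8.9977e-5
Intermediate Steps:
p = -697 (p = -648 - 49 = -697)
T(s) = -7*s (T(s) = -2*s*3 - s = -6*s - s = -7*s)
(-6094 + 18634)/((T(138) + 8431)*(p - 17975) + 18157) = (-6094 + 18634)/((-7*138 + 8431)*(-697 - 17975) + 18157) = 12540/((-966 + 8431)*(-18672) + 18157) = 12540/(7465*(-18672) + 18157) = 12540/(-139386480 + 18157) = 12540/(-139368323) = 12540*(-1/139368323) = -12540/139368323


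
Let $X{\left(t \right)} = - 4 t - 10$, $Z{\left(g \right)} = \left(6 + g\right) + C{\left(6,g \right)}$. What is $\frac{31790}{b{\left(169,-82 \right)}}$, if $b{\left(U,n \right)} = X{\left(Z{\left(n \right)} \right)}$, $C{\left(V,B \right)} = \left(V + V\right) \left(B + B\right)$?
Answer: $\frac{15895}{4083} \approx 3.893$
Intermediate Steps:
$C{\left(V,B \right)} = 4 B V$ ($C{\left(V,B \right)} = 2 V 2 B = 4 B V$)
$Z{\left(g \right)} = 6 + 25 g$ ($Z{\left(g \right)} = \left(6 + g\right) + 4 g 6 = \left(6 + g\right) + 24 g = 6 + 25 g$)
$X{\left(t \right)} = -10 - 4 t$
$b{\left(U,n \right)} = -34 - 100 n$ ($b{\left(U,n \right)} = -10 - 4 \left(6 + 25 n\right) = -10 - \left(24 + 100 n\right) = -34 - 100 n$)
$\frac{31790}{b{\left(169,-82 \right)}} = \frac{31790}{-34 - -8200} = \frac{31790}{-34 + 8200} = \frac{31790}{8166} = 31790 \cdot \frac{1}{8166} = \frac{15895}{4083}$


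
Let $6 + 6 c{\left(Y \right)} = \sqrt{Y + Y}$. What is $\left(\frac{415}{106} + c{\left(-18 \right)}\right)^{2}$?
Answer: $\frac{84245}{11236} + \frac{309 i}{53} \approx 7.4978 + 5.8302 i$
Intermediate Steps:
$c{\left(Y \right)} = -1 + \frac{\sqrt{2} \sqrt{Y}}{6}$ ($c{\left(Y \right)} = -1 + \frac{\sqrt{Y + Y}}{6} = -1 + \frac{\sqrt{2 Y}}{6} = -1 + \frac{\sqrt{2} \sqrt{Y}}{6}$)
$\left(\frac{415}{106} + c{\left(-18 \right)}\right)^{2} = \left(\frac{415}{106} - \left(1 - \frac{\sqrt{2} \sqrt{-18}}{6}\right)\right)^{2} = \left(415 \cdot \frac{1}{106} - \left(1 - \frac{\sqrt{2} \cdot 3 i \sqrt{2}}{6}\right)\right)^{2} = \left(\frac{415}{106} - \left(1 - i\right)\right)^{2} = \left(\frac{309}{106} + i\right)^{2}$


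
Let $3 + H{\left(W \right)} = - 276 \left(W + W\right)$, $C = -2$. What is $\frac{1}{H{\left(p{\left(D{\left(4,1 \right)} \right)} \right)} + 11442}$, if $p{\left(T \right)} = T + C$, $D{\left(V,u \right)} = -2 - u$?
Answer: $\frac{1}{14199} \approx 7.0428 \cdot 10^{-5}$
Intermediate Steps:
$p{\left(T \right)} = -2 + T$ ($p{\left(T \right)} = T - 2 = -2 + T$)
$H{\left(W \right)} = -3 - 552 W$ ($H{\left(W \right)} = -3 - 276 \left(W + W\right) = -3 - 276 \cdot 2 W = -3 - 552 W$)
$\frac{1}{H{\left(p{\left(D{\left(4,1 \right)} \right)} \right)} + 11442} = \frac{1}{\left(-3 - 552 \left(-2 - 3\right)\right) + 11442} = \frac{1}{\left(-3 - -2760\right) + 11442} = \frac{1}{\left(-3 + 2760\right) + 11442} = \frac{1}{2757 + 11442} = \frac{1}{14199}$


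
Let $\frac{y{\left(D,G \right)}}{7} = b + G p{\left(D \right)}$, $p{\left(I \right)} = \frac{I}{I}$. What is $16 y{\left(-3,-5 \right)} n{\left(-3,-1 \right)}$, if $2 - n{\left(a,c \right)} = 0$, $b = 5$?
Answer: $0$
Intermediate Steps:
$p{\left(I \right)} = 1$
$n{\left(a,c \right)} = 2$ ($n{\left(a,c \right)} = 2 - 0 = 2 + 0 = 2$)
$y{\left(D,G \right)} = 35 + 7 G$ ($y{\left(D,G \right)} = 7 \left(5 + G 1\right) = 7 \left(5 + G\right) = 35 + 7 G$)
$16 y{\left(-3,-5 \right)} n{\left(-3,-1 \right)} = 16 \left(35 + 7 \left(-5\right)\right) 2 = 16 \left(35 - 35\right) 2 = 16 \cdot 0 \cdot 2 = 0 \cdot 2 = 0$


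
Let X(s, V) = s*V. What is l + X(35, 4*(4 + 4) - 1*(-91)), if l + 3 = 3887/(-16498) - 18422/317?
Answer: 22193725197/5229866 ≈ 4243.6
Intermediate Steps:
X(s, V) = V*s
l = -320847933/5229866 (l = -3 + (3887/(-16498) - 18422/317) = -3 + (3887*(-1/16498) - 18422*1/317) = -3 + (-3887/16498 - 18422/317) = -3 - 305158335/5229866 = -320847933/5229866 ≈ -61.349)
l + X(35, 4*(4 + 4) - 1*(-91)) = -320847933/5229866 + (4*(4 + 4) - 1*(-91))*35 = -320847933/5229866 + (4*8 + 91)*35 = -320847933/5229866 + (32 + 91)*35 = -320847933/5229866 + 123*35 = -320847933/5229866 + 4305 = 22193725197/5229866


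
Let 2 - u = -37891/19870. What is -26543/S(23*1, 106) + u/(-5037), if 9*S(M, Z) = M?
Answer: -346508008247/33361730 ≈ -10386.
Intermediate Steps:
S(M, Z) = M/9
u = 77631/19870 (u = 2 - (-37891)/19870 = 2 - 1*(-37891/19870) = 2 + 37891/19870 = 77631/19870 ≈ 3.9069)
-26543/S(23*1, 106) + u/(-5037) = -26543/((23*1)/9) + (77631/19870)/(-5037) = -26543/((1/9)*23) + (77631/19870)*(-1/5037) = -26543/23/9 - 25877/33361730 = -26543*9/23 - 25877/33361730 = -238887/23 - 25877/33361730 = -346508008247/33361730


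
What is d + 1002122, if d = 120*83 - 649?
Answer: 1011433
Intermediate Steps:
d = 9311 (d = 9960 - 649 = 9311)
d + 1002122 = 9311 + 1002122 = 1011433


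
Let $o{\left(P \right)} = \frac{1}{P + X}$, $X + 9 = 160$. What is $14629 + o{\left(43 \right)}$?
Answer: $\frac{2838027}{194} \approx 14629.0$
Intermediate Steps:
$X = 151$ ($X = -9 + 160 = 151$)
$o{\left(P \right)} = \frac{1}{151 + P}$ ($o{\left(P \right)} = \frac{1}{P + 151} = \frac{1}{151 + P}$)
$14629 + o{\left(43 \right)} = 14629 + \frac{1}{151 + 43} = 14629 + \frac{1}{194} = \frac{2838027}{194}$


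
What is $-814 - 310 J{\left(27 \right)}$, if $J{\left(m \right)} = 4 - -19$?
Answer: $-7944$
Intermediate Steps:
$J{\left(m \right)} = 23$ ($J{\left(m \right)} = 4 + 19 = 23$)
$-814 - 310 J{\left(27 \right)} = -814 - 7130 = -7944$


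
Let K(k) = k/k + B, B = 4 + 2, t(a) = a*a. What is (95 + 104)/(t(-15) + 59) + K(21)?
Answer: 2187/284 ≈ 7.7007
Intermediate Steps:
t(a) = a²
B = 6
K(k) = 7 (K(k) = k/k + 6 = 1 + 6 = 7)
(95 + 104)/(t(-15) + 59) + K(21) = (95 + 104)/((-15)² + 59) + 7 = 199/(225 + 59) + 7 = 199/284 + 7 = 2187/284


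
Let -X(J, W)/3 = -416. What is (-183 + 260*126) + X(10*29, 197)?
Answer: 33825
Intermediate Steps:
X(J, W) = 1248 (X(J, W) = -3*(-416) = 1248)
(-183 + 260*126) + X(10*29, 197) = (-183 + 260*126) + 1248 = (-183 + 32760) + 1248 = 32577 + 1248 = 33825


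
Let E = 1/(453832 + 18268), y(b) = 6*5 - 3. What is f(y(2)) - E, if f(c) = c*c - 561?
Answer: 79312799/472100 ≈ 168.00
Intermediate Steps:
y(b) = 27 (y(b) = 30 - 3 = 27)
f(c) = -561 + c² (f(c) = c² - 561 = -561 + c²)
E = 1/472100 ≈ 2.1182e-6
f(y(2)) - E = (-561 + 27²) - 1*1/472100 = (-561 + 729) - 1/472100 = 168 - 1/472100 = 79312799/472100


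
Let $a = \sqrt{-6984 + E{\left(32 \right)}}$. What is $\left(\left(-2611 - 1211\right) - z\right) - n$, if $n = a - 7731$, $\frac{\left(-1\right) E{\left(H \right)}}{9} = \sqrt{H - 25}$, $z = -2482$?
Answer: $6391 - 3 \sqrt{-776 - \sqrt{7}} \approx 6391.0 - 83.713 i$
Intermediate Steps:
$E{\left(H \right)} = - 9 \sqrt{-25 + H}$ ($E{\left(H \right)} = - 9 \sqrt{H - 25} = - 9 \sqrt{-25 + H}$)
$a = \sqrt{-6984 - 9 \sqrt{7}}$ ($a = \sqrt{-6984 - 9 \sqrt{-25 + 32}} = \sqrt{-6984 - 9 \sqrt{7}} \approx 83.713 i$)
$n = -7731 + 3 \sqrt{-776 - \sqrt{7}}$ ($n = 3 \sqrt{-776 - \sqrt{7}} - 7731 = -7731 + 3 \sqrt{-776 - \sqrt{7}} \approx -7731.0 + 83.713 i$)
$\left(\left(-2611 - 1211\right) - z\right) - n = \left(\left(-2611 - 1211\right) - -2482\right) - \left(-7731 + 3 i \sqrt{776 + \sqrt{7}}\right) = \left(-3822 + 2482\right) + \left(7731 - 3 i \sqrt{776 + \sqrt{7}}\right) = -1340 + \left(7731 - 3 i \sqrt{776 + \sqrt{7}}\right) = 6391 - 3 i \sqrt{776 + \sqrt{7}}$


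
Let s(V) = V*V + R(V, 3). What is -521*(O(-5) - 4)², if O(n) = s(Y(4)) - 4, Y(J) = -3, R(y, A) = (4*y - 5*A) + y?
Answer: -438161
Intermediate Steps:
R(y, A) = -5*A + 5*y (R(y, A) = (-5*A + 4*y) + y = -5*A + 5*y)
s(V) = -15 + V² + 5*V (s(V) = V*V + (-5*3 + 5*V) = V² + (-15 + 5*V) = -15 + V² + 5*V)
O(n) = -25 (O(n) = (-15 + (-3)² + 5*(-3)) - 4 = (-15 + 9 - 15) - 4 = -21 - 4 = -25)
-521*(O(-5) - 4)² = -521*(-25 - 4)² = -521*(-29)² = -521*841 = -438161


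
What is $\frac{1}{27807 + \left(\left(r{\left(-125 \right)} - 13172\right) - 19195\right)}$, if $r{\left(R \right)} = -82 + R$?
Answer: $- \frac{1}{4767} \approx -0.00020978$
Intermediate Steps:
$\frac{1}{27807 + \left(\left(r{\left(-125 \right)} - 13172\right) - 19195\right)} = \frac{1}{27807 - 32574} = \frac{1}{-4767} = - \frac{1}{4767}$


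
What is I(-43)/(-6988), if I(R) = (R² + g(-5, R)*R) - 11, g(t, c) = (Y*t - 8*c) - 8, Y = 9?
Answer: 10675/6988 ≈ 1.5276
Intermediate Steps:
g(t, c) = -8 - 8*c + 9*t (g(t, c) = (9*t - 8*c) - 8 = (-8*c + 9*t) - 8 = -8 - 8*c + 9*t)
I(R) = -11 + R² + R*(-53 - 8*R) (I(R) = (R² + (-8 - 8*R + 9*(-5))*R) - 11 = (R² + (-8 - 8*R - 45)*R) - 11 = (R² + (-53 - 8*R)*R) - 11 = (R² + R*(-53 - 8*R)) - 11 = -11 + R² + R*(-53 - 8*R))
I(-43)/(-6988) = (-11 + (-43)² - 1*(-43)*(53 + 8*(-43)))/(-6988) = (-11 + 1849 - 1*(-43)*(53 - 344))*(-1/6988) = (-11 + 1849 - 1*(-43)*(-291))*(-1/6988) = (-11 + 1849 - 12513)*(-1/6988) = -10675*(-1/6988) = 10675/6988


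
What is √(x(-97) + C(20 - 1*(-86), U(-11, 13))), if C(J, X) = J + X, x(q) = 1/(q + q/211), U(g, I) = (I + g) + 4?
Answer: √11839501937/10282 ≈ 10.583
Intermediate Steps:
U(g, I) = 4 + I + g
x(q) = 211/(212*q) (x(q) = 1/(q + q*(1/211)) = 1/(q + q/211) = 1/(212*q/211) = 211/(212*q))
√(x(-97) + C(20 - 1*(-86), U(-11, 13))) = √((211/212)/(-97) + ((20 - 1*(-86)) + (4 + 13 - 11))) = √((211/212)*(-1/97) + ((20 + 86) + 6)) = √(-211/20564 + (106 + 6)) = √(-211/20564 + 112) = √(2302957/20564) = √11839501937/10282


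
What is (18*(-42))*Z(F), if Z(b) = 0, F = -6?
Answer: 0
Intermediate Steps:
(18*(-42))*Z(F) = (18*(-42))*0 = -756*0 = 0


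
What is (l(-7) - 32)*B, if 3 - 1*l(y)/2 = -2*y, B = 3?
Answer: -162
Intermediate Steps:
l(y) = 6 + 4*y (l(y) = 6 - (-4)*y = 6 + 4*y)
(l(-7) - 32)*B = ((6 + 4*(-7)) - 32)*3 = ((6 - 28) - 32)*3 = (-22 - 32)*3 = -54*3 = -162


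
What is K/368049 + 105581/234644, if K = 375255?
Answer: 42303438563/28786829852 ≈ 1.4695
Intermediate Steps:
K/368049 + 105581/234644 = 375255/368049 + 105581/234644 = 375255*(1/368049) + 105581*(1/234644) = 125085/122683 + 105581/234644 = 42303438563/28786829852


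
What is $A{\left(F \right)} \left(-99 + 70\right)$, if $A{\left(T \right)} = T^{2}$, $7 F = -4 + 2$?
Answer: $- \frac{116}{49} \approx -2.3673$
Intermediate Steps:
$F = - \frac{2}{7}$ ($F = \frac{-4 + 2}{7} = \frac{1}{7} \left(-2\right) = - \frac{2}{7} \approx -0.28571$)
$A{\left(F \right)} \left(-99 + 70\right) = \left(- \frac{2}{7}\right)^{2} \left(-99 + 70\right) = \frac{4}{49} \left(-29\right) = - \frac{116}{49}$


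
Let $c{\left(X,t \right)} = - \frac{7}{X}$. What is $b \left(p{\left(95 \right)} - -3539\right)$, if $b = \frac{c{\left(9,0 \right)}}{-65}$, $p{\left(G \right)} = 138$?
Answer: $\frac{25739}{585} \approx 43.998$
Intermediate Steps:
$b = \frac{7}{585}$ ($b = \frac{\left(-7\right) \frac{1}{9}}{-65} = \left(-7\right) \frac{1}{9} \left(- \frac{1}{65}\right) = \left(- \frac{7}{9}\right) \left(- \frac{1}{65}\right) = \frac{7}{585} \approx 0.011966$)
$b \left(p{\left(95 \right)} - -3539\right) = \frac{7 \left(138 - -3539\right)}{585} = \frac{7 \left(138 + 3539\right)}{585} = \frac{7}{585} \cdot 3677 = \frac{25739}{585}$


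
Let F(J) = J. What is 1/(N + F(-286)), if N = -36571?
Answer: -1/36857 ≈ -2.7132e-5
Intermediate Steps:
1/(N + F(-286)) = 1/(-36571 - 286) = 1/(-36857) = -1/36857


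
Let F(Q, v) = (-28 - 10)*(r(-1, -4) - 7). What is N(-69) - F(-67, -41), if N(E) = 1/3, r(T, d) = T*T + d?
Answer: -1139/3 ≈ -379.67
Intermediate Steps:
r(T, d) = d + T² (r(T, d) = T² + d = d + T²)
N(E) = ⅓
F(Q, v) = 380 (F(Q, v) = (-28 - 10)*((-4 + (-1)²) - 7) = -38*((-4 + 1) - 7) = -38*(-3 - 7) = -38*(-10) = 380)
N(-69) - F(-67, -41) = ⅓ - 1*380 = ⅓ - 380 = -1139/3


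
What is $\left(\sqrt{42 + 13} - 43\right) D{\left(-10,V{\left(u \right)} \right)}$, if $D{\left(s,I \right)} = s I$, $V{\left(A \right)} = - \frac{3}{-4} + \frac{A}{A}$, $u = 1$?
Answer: $\frac{1505}{2} - \frac{35 \sqrt{55}}{2} \approx 622.72$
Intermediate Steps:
$V{\left(A \right)} = \frac{7}{4}$ ($V{\left(A \right)} = \left(-3\right) \left(- \frac{1}{4}\right) + 1 = \frac{3}{4} + 1 = \frac{7}{4}$)
$D{\left(s,I \right)} = I s$
$\left(\sqrt{42 + 13} - 43\right) D{\left(-10,V{\left(u \right)} \right)} = \left(\sqrt{42 + 13} - 43\right) \frac{7}{4} \left(-10\right) = \left(\sqrt{55} - 43\right) \left(- \frac{35}{2}\right) = \left(-43 + \sqrt{55}\right) \left(- \frac{35}{2}\right) = \frac{1505}{2} - \frac{35 \sqrt{55}}{2}$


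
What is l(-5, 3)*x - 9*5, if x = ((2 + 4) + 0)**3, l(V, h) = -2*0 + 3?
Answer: 603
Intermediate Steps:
l(V, h) = 3 (l(V, h) = 0 + 3 = 3)
x = 216 (x = (6 + 0)**3 = 6**3 = 216)
l(-5, 3)*x - 9*5 = 3*216 - 9*5 = 648 - 45 = 603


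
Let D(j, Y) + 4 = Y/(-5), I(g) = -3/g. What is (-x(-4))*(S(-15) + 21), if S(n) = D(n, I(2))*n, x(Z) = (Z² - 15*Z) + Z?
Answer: -5508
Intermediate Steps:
x(Z) = Z² - 14*Z
D(j, Y) = -4 - Y/5 (D(j, Y) = -4 + Y/(-5) = -4 + Y*(-⅕) = -4 - Y/5)
S(n) = -37*n/10 (S(n) = (-4 - (-3)/(5*2))*n = (-4 - ⅕*(-3/2))*n = (-4 + 3/10)*n = -37*n/10)
(-x(-4))*(S(-15) + 21) = (-(-4)*(-14 - 4))*(-37/10*(-15) + 21) = (-(-4)*(-18))*(111/2 + 21) = -1*72*(153/2) = -72*153/2 = -5508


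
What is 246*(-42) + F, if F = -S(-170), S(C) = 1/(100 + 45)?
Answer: -1498141/145 ≈ -10332.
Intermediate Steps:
S(C) = 1/145
F = -1/145 (F = -1*1/145 = -1/145 ≈ -0.0068966)
246*(-42) + F = 246*(-42) - 1/145 = -10332 - 1/145 = -1498141/145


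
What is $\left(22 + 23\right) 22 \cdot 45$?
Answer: $44550$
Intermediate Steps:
$\left(22 + 23\right) 22 \cdot 45 = 45 \cdot 22 \cdot 45 = 990 \cdot 45 = 44550$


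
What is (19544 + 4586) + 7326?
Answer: 31456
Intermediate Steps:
(19544 + 4586) + 7326 = 24130 + 7326 = 31456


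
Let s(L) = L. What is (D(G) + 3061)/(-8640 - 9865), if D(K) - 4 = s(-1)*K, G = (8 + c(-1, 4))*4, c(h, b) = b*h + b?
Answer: -3033/18505 ≈ -0.16390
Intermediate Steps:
c(h, b) = b + b*h
G = 32 (G = (8 + 4*(1 - 1))*4 = (8 + 4*0)*4 = (8 + 0)*4 = 8*4 = 32)
D(K) = 4 - K
(D(G) + 3061)/(-8640 - 9865) = ((4 - 1*32) + 3061)/(-8640 - 9865) = ((4 - 32) + 3061)/(-18505) = (-28 + 3061)*(-1/18505) = 3033*(-1/18505) = -3033/18505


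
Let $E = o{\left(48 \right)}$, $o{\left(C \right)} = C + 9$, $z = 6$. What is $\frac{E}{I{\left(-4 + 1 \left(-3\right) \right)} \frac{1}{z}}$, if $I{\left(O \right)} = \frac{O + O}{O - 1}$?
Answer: $\frac{1368}{7} \approx 195.43$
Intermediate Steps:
$I{\left(O \right)} = \frac{2 O}{-1 + O}$
$o{\left(C \right)} = 9 + C$
$E = 57$ ($E = 9 + 48 = 57$)
$\frac{E}{I{\left(-4 + 1 \left(-3\right) \right)} \frac{1}{z}} = \frac{57}{\frac{2 \left(-4 + 1 \left(-3\right)\right)}{-1 + \left(-4 + 1 \left(-3\right)\right)} \frac{1}{6}} = \frac{57}{\frac{2 \left(-4 - 3\right)}{-1 - 7} \cdot \frac{1}{6}} = \frac{57}{2 \left(-7\right) \frac{1}{-1 - 7} \cdot \frac{1}{6}} = \frac{57}{2 \left(-7\right) \frac{1}{-8} \cdot \frac{1}{6}} = \frac{57}{2 \left(-7\right) \left(- \frac{1}{8}\right) \frac{1}{6}} = \frac{57}{\frac{7}{4} \cdot \frac{1}{6}} = \frac{57}{\frac{7}{24}} = 57 \cdot \frac{24}{7} = \frac{1368}{7}$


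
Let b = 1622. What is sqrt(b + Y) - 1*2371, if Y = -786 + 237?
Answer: -2371 + sqrt(1073) ≈ -2338.2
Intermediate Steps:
Y = -549
sqrt(b + Y) - 1*2371 = sqrt(1622 - 549) - 1*2371 = sqrt(1073) - 2371 = -2371 + sqrt(1073)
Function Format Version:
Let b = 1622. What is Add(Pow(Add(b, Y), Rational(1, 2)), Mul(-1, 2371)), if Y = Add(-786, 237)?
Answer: Add(-2371, Pow(1073, Rational(1, 2))) ≈ -2338.2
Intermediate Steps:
Y = -549
Add(Pow(Add(b, Y), Rational(1, 2)), Mul(-1, 2371)) = Add(Pow(Add(1622, -549), Rational(1, 2)), Mul(-1, 2371)) = Add(Pow(1073, Rational(1, 2)), -2371) = Add(-2371, Pow(1073, Rational(1, 2)))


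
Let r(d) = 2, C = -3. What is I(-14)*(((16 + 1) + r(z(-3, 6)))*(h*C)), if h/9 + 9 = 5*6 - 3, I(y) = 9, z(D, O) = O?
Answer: -83106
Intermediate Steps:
h = 162 (h = -81 + 9*(5*6 - 3) = -81 + 9*(30 - 3) = -81 + 9*27 = -81 + 243 = 162)
I(-14)*(((16 + 1) + r(z(-3, 6)))*(h*C)) = 9*(((16 + 1) + 2)*(162*(-3))) = 9*((17 + 2)*(-486)) = 9*(19*(-486)) = 9*(-9234) = -83106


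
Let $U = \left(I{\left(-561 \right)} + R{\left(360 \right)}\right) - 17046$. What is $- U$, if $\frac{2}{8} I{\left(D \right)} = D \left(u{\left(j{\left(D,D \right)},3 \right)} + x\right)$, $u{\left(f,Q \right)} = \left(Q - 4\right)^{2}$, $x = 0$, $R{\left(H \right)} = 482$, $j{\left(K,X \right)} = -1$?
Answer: $18808$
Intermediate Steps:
$u{\left(f,Q \right)} = \left(-4 + Q\right)^{2}$
$I{\left(D \right)} = 4 D$ ($I{\left(D \right)} = 4 D \left(\left(-4 + 3\right)^{2} + 0\right) = 4 D \left(\left(-1\right)^{2} + 0\right) = 4 D \left(1 + 0\right) = 4 D 1 = 4 D$)
$U = -18808$ ($U = \left(4 \left(-561\right) + 482\right) - 17046 = \left(-2244 + 482\right) - 17046 = -1762 - 17046 = -18808$)
$- U = \left(-1\right) \left(-18808\right) = 18808$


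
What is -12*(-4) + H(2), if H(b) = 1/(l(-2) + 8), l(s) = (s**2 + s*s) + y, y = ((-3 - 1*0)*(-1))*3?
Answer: 1201/25 ≈ 48.040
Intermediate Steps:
y = 9 (y = ((-3 + 0)*(-1))*3 = -3*(-1)*3 = 3*3 = 9)
l(s) = 9 + 2*s**2 (l(s) = (s**2 + s*s) + 9 = (s**2 + s**2) + 9 = 2*s**2 + 9 = 9 + 2*s**2)
H(b) = 1/25 (H(b) = 1/((9 + 2*(-2)**2) + 8) = 1/((9 + 2*4) + 8) = 1/((9 + 8) + 8) = 1/(17 + 8) = 1/25)
-12*(-4) + H(2) = -12*(-4) + 1/25 = 48 + 1/25 = 1201/25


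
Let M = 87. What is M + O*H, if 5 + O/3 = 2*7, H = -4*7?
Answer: -669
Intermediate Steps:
H = -28
O = 27 (O = -15 + 3*(2*7) = -15 + 3*14 = -15 + 42 = 27)
M + O*H = 87 + 27*(-28) = 87 - 756 = -669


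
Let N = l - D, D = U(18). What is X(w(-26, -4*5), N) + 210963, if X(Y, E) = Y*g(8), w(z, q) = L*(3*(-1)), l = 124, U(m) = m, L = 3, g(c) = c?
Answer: 210891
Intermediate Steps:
D = 18
w(z, q) = -9 (w(z, q) = 3*(3*(-1)) = 3*(-3) = -9)
N = 106 (N = 124 - 1*18 = 124 - 18 = 106)
X(Y, E) = 8*Y (X(Y, E) = Y*8 = 8*Y)
X(w(-26, -4*5), N) + 210963 = 8*(-9) + 210963 = -72 + 210963 = 210891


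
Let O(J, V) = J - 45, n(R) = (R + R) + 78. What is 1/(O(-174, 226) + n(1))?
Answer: -1/139 ≈ -0.0071942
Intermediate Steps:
n(R) = 78 + 2*R (n(R) = 2*R + 78 = 78 + 2*R)
O(J, V) = -45 + J
1/(O(-174, 226) + n(1)) = 1/((-45 - 174) + (78 + 2*1)) = 1/(-219 + (78 + 2)) = 1/(-219 + 80) = 1/(-139) = -1/139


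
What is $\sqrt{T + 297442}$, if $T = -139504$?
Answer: $\sqrt{157938} \approx 397.41$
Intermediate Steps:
$\sqrt{T + 297442} = \sqrt{-139504 + 297442} = \sqrt{157938}$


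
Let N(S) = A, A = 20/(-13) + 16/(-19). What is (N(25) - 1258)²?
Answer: 96916406596/61009 ≈ 1.5886e+6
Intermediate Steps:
A = -588/247 (A = 20*(-1/13) + 16*(-1/19) = -20/13 - 16/19 = -588/247 ≈ -2.3806)
N(S) = -588/247
(N(25) - 1258)² = (-588/247 - 1258)² = (-311314/247)² = 96916406596/61009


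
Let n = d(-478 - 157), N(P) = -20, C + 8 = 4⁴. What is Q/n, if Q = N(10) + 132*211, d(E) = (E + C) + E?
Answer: -1988/73 ≈ -27.233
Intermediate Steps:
C = 248 (C = -8 + 4⁴ = -8 + 256 = 248)
d(E) = 248 + 2*E (d(E) = (E + 248) + E = (248 + E) + E = 248 + 2*E)
Q = 27832 (Q = -20 + 132*211 = -20 + 27852 = 27832)
n = -1022 (n = 248 + 2*(-478 - 157) = 248 + 2*(-635) = 248 - 1270 = -1022)
Q/n = 27832/(-1022) = 27832*(-1/1022) = -1988/73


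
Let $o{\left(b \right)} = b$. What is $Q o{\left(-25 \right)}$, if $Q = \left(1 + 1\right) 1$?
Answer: $-50$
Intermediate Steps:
$Q = 2$ ($Q = 2 \cdot 1 = 2$)
$Q o{\left(-25 \right)} = 2 \left(-25\right) = -50$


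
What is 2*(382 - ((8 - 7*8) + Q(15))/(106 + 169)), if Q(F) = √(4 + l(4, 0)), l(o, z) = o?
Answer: 210196/275 - 4*√2/275 ≈ 764.33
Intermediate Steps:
Q(F) = 2*√2 (Q(F) = √(4 + 4) = √8 = 2*√2)
2*(382 - ((8 - 7*8) + Q(15))/(106 + 169)) = 2*(382 - ((8 - 7*8) + 2*√2)/(106 + 169)) = 2*(382 - ((8 - 56) + 2*√2)/275) = 2*(382 - (-48 + 2*√2)/275) = 2*(382 - (-48/275 + 2*√2/275)) = 2*(382 + (48/275 - 2*√2/275)) = 2*(105098/275 - 2*√2/275) = 210196/275 - 4*√2/275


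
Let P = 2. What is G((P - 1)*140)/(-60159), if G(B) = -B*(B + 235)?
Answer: 17500/20053 ≈ 0.87269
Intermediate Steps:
G(B) = -B*(235 + B)
G((P - 1)*140)/(-60159) = -(2 - 1)*140*(235 + (2 - 1)*140)/(-60159) = -1*140*(235 + 1*140)*(-1/60159) = -1*140*(235 + 140)*(-1/60159) = -1*140*375*(-1/60159) = -52500*(-1/60159) = 17500/20053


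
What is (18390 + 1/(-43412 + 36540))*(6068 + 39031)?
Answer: 5699434786821/6872 ≈ 8.2937e+8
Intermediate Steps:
(18390 + 1/(-43412 + 36540))*(6068 + 39031) = (18390 + 1/(-6872))*45099 = (18390 - 1/6872)*45099 = (126376079/6872)*45099 = 5699434786821/6872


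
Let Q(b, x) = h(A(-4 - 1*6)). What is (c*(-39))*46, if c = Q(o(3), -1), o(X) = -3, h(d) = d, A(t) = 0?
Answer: 0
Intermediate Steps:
Q(b, x) = 0
c = 0
(c*(-39))*46 = (0*(-39))*46 = 0*46 = 0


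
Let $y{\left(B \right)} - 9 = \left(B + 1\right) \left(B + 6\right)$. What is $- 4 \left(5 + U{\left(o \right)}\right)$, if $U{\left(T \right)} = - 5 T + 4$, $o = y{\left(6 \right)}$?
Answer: $1824$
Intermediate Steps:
$y{\left(B \right)} = 9 + \left(1 + B\right) \left(6 + B\right)$ ($y{\left(B \right)} = 9 + \left(B + 1\right) \left(B + 6\right) = 9 + \left(1 + B\right) \left(6 + B\right)$)
$o = 93$ ($o = 15 + 6^{2} + 7 \cdot 6 = 15 + 36 + 42 = 93$)
$U{\left(T \right)} = 4 - 5 T$
$- 4 \left(5 + U{\left(o \right)}\right) = - 4 \left(5 + \left(4 - 465\right)\right) = - 4 \left(5 - 461\right) = \left(-4\right) \left(-456\right) = 1824$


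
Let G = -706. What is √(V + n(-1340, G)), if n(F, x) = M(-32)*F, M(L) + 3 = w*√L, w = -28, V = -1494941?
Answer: √(-1490921 + 150080*I*√2) ≈ 86.694 + 1224.1*I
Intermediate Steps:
M(L) = -3 - 28*√L
n(F, x) = F*(-3 - 112*I*√2) (n(F, x) = (-3 - 112*I*√2)*F = F*(-3 - 112*I*√2))
√(V + n(-1340, G)) = √(-1494941 - 1*(-1340)*(3 + 112*I*√2)) = √(-1494941 + (4020 + 150080*I*√2)) = √(-1490921 + 150080*I*√2)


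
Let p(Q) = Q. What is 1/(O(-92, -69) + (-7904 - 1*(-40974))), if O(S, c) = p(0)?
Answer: 1/33070 ≈ 3.0239e-5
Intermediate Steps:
O(S, c) = 0
1/(O(-92, -69) + (-7904 - 1*(-40974))) = 1/(0 + (-7904 - 1*(-40974))) = 1/(0 + (-7904 + 40974)) = 1/(0 + 33070) = 1/33070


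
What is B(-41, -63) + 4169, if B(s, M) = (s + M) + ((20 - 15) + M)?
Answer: 4007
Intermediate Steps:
B(s, M) = 5 + s + 2*M (B(s, M) = (M + s) + (5 + M) = 5 + s + 2*M)
B(-41, -63) + 4169 = (5 - 41 + 2*(-63)) + 4169 = (5 - 41 - 126) + 4169 = -162 + 4169 = 4007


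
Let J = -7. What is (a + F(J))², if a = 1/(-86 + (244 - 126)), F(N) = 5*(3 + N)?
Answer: 408321/1024 ≈ 398.75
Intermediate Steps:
F(N) = 15 + 5*N
a = 1/32 (a = 1/(-86 + 118) = 1/32 ≈ 0.031250)
(a + F(J))² = (1/32 + (15 + 5*(-7)))² = (1/32 + (15 - 35))² = (1/32 - 20)² = (-639/32)² = 408321/1024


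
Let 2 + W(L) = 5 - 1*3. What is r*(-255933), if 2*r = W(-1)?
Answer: 0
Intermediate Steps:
W(L) = 0 (W(L) = -2 + (5 - 1*3) = -2 + (5 - 3) = -2 + 2 = 0)
r = 0 (r = (1/2)*0 = 0)
r*(-255933) = 0*(-255933) = 0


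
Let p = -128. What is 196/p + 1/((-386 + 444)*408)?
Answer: -72469/47328 ≈ -1.5312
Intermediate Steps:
196/p + 1/((-386 + 444)*408) = 196/(-128) + 1/((-386 + 444)*408) = 196*(-1/128) + (1/408)/58 = -49/32 + (1/58)*(1/408) = -49/32 + 1/23664 = -72469/47328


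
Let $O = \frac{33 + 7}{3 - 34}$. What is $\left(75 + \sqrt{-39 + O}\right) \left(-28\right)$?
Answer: $-2100 - \frac{28 i \sqrt{38719}}{31} \approx -2100.0 - 177.73 i$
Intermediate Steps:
$O = - \frac{40}{31}$ ($O = \frac{40}{-31} = 40 \left(- \frac{1}{31}\right) = - \frac{40}{31} \approx -1.2903$)
$\left(75 + \sqrt{-39 + O}\right) \left(-28\right) = \left(75 + \sqrt{-39 - \frac{40}{31}}\right) \left(-28\right) = \left(75 + \sqrt{- \frac{1249}{31}}\right) \left(-28\right) = \left(75 + \frac{i \sqrt{38719}}{31}\right) \left(-28\right) = -2100 - \frac{28 i \sqrt{38719}}{31}$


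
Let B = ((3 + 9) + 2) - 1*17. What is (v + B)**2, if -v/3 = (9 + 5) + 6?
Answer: 3969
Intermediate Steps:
v = -60 (v = -3*((9 + 5) + 6) = -3*(14 + 6) = -3*20 = -60)
B = -3 (B = (12 + 2) - 17 = 14 - 17 = -3)
(v + B)**2 = (-60 - 3)**2 = (-63)**2 = 3969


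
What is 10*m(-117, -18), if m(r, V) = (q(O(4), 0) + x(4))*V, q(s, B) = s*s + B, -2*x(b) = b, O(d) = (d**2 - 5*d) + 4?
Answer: 360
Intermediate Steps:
O(d) = 4 + d**2 - 5*d
x(b) = -b/2
q(s, B) = B + s**2 (q(s, B) = s**2 + B = B + s**2)
m(r, V) = -2*V (m(r, V) = ((0 + (4 + 4**2 - 5*4)**2) - 1/2*4)*V = ((0 + (4 + 16 - 20)**2) - 2)*V = ((0 + 0**2) - 2)*V = ((0 + 0) - 2)*V = (0 - 2)*V = -2*V)
10*m(-117, -18) = 10*(-2*(-18)) = 10*36 = 360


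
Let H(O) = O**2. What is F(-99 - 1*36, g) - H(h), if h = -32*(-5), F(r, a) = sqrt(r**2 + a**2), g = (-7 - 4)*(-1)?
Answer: -25600 + sqrt(18346) ≈ -25465.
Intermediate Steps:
g = 11 (g = -11*(-1) = 11)
F(r, a) = sqrt(a**2 + r**2)
h = 160
F(-99 - 1*36, g) - H(h) = sqrt(11**2 + (-99 - 1*36)**2) - 1*160**2 = sqrt(121 + (-99 - 36)**2) - 1*25600 = sqrt(121 + (-135)**2) - 25600 = sqrt(121 + 18225) - 25600 = sqrt(18346) - 25600 = -25600 + sqrt(18346)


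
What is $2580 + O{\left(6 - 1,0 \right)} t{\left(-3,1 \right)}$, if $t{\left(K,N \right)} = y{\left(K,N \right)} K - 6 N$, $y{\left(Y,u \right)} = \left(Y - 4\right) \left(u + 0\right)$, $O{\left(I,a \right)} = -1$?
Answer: $2565$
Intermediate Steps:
$y{\left(Y,u \right)} = u \left(-4 + Y\right)$ ($y{\left(Y,u \right)} = \left(-4 + Y\right) u = u \left(-4 + Y\right)$)
$t{\left(K,N \right)} = - 6 N + K N \left(-4 + K\right)$ ($t{\left(K,N \right)} = N \left(-4 + K\right) K - 6 N = K N \left(-4 + K\right) - 6 N = - 6 N + K N \left(-4 + K\right)$)
$2580 + O{\left(6 - 1,0 \right)} t{\left(-3,1 \right)} = 2580 - 1 \left(-6 - 3 \left(-4 - 3\right)\right) = 2580 - 1 \left(-6 - -21\right) = 2580 - 1 \left(-6 + 21\right) = 2580 - 1 \cdot 15 = 2580 - 15 = 2565$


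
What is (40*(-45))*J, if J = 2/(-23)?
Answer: 3600/23 ≈ 156.52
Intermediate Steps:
J = -2/23 (J = 2*(-1/23) = -2/23 ≈ -0.086957)
(40*(-45))*J = (40*(-45))*(-2/23) = -1800*(-2/23) = 3600/23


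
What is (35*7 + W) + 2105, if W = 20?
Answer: 2370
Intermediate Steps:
(35*7 + W) + 2105 = (35*7 + 20) + 2105 = (245 + 20) + 2105 = 265 + 2105 = 2370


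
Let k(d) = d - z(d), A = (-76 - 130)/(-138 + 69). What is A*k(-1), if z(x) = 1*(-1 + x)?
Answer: 206/69 ≈ 2.9855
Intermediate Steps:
A = 206/69 (A = -206/(-69) = -206*(-1/69) = 206/69 ≈ 2.9855)
z(x) = -1 + x
k(d) = 1 (k(d) = d - (-1 + d) = d + (1 - d) = 1)
A*k(-1) = (206/69)*1 = 206/69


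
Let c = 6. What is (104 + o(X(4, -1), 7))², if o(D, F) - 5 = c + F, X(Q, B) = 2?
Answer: 14884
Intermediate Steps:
o(D, F) = 11 + F (o(D, F) = 5 + (6 + F) = 11 + F)
(104 + o(X(4, -1), 7))² = (104 + (11 + 7))² = (104 + 18)² = 122² = 14884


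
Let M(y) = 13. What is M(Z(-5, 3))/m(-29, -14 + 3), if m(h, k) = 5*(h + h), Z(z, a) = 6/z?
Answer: -13/290 ≈ -0.044828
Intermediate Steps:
m(h, k) = 10*h (m(h, k) = 5*(2*h) = 10*h)
M(Z(-5, 3))/m(-29, -14 + 3) = 13/((10*(-29))) = 13/(-290) = 13*(-1/290) = -13/290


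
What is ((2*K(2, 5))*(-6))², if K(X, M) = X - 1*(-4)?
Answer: 5184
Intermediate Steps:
K(X, M) = 4 + X (K(X, M) = X + 4 = 4 + X)
((2*K(2, 5))*(-6))² = ((2*(4 + 2))*(-6))² = ((2*6)*(-6))² = (12*(-6))² = (-72)² = 5184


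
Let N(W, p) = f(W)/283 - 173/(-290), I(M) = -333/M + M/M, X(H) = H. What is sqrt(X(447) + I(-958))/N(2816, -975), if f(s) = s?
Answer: 41035*sqrt(411477286)/414621921 ≈ 2.0076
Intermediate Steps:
I(M) = 1 - 333/M (I(M) = -333/M + 1 = 1 - 333/M)
N(W, p) = 173/290 + W/283 (N(W, p) = W/283 - 173/(-290) = W*(1/283) - 173*(-1/290) = W/283 + 173/290 = 173/290 + W/283)
sqrt(X(447) + I(-958))/N(2816, -975) = sqrt(447 + (-333 - 958)/(-958))/(173/290 + (1/283)*2816) = sqrt(447 - 1/958*(-1291))/(173/290 + 2816/283) = sqrt(447 + 1291/958)/(865599/82070) = sqrt(429517/958)*(82070/865599) = (sqrt(411477286)/958)*(82070/865599) = 41035*sqrt(411477286)/414621921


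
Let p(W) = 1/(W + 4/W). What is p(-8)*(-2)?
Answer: 4/17 ≈ 0.23529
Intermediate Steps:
p(-8)*(-2) = -8/(4 + (-8)**2)*(-2) = -8/(4 + 64)*(-2) = -8/68*(-2) = -8*1/68*(-2) = -2/17*(-2) = 4/17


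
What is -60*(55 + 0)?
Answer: -3300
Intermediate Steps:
-60*(55 + 0) = -60*55 = -3300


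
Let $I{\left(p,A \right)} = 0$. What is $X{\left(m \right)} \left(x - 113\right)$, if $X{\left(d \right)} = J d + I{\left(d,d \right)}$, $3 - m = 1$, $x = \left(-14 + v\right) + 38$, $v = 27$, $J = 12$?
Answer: $-1488$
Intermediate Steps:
$x = 51$ ($x = \left(-14 + 27\right) + 38 = 13 + 38 = 51$)
$m = 2$ ($m = 3 - 1 = 2$)
$X{\left(d \right)} = 12 d$ ($X{\left(d \right)} = 12 d + 0 = 12 d$)
$X{\left(m \right)} \left(x - 113\right) = 12 \cdot 2 \left(51 - 113\right) = 24 \left(-62\right) = -1488$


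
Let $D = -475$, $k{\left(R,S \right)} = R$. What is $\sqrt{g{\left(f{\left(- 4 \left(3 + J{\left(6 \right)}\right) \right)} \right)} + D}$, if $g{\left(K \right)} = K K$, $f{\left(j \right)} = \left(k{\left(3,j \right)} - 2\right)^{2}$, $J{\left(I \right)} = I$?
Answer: $i \sqrt{474} \approx 21.772 i$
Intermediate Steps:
$f{\left(j \right)} = 1$ ($f{\left(j \right)} = \left(3 - 2\right)^{2} = 1^{2} = 1$)
$g{\left(K \right)} = K^{2}$
$\sqrt{g{\left(f{\left(- 4 \left(3 + J{\left(6 \right)}\right) \right)} \right)} + D} = \sqrt{1^{2} - 475} = \sqrt{1 - 475} = \sqrt{-474} = i \sqrt{474}$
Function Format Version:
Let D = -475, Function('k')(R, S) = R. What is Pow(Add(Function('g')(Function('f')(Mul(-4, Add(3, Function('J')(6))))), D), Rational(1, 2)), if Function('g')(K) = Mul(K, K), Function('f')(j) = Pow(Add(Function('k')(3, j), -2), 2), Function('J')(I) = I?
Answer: Mul(I, Pow(474, Rational(1, 2))) ≈ Mul(21.772, I)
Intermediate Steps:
Function('f')(j) = 1 (Function('f')(j) = Pow(Add(3, -2), 2) = Pow(1, 2) = 1)
Function('g')(K) = Pow(K, 2)
Pow(Add(Function('g')(Function('f')(Mul(-4, Add(3, Function('J')(6))))), D), Rational(1, 2)) = Pow(Add(Pow(1, 2), -475), Rational(1, 2)) = Pow(Add(1, -475), Rational(1, 2)) = Pow(-474, Rational(1, 2)) = Mul(I, Pow(474, Rational(1, 2)))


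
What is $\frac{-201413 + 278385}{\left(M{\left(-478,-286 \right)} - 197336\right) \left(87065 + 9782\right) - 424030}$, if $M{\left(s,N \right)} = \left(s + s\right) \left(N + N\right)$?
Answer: $\frac{38486}{16923607541} \approx 2.2741 \cdot 10^{-6}$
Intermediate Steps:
$M{\left(s,N \right)} = 4 N s$ ($M{\left(s,N \right)} = 2 s 2 N = 4 N s$)
$\frac{-201413 + 278385}{\left(M{\left(-478,-286 \right)} - 197336\right) \left(87065 + 9782\right) - 424030} = \frac{-201413 + 278385}{\left(4 \left(-286\right) \left(-478\right) - 197336\right) \left(87065 + 9782\right) - 424030} = \frac{76972}{\left(546832 - 197336\right) 96847 - 424030} = \frac{76972}{349496 \cdot 96847 - 424030} = \frac{76972}{33847639112 - 424030} = \frac{76972}{33847215082} = 76972 \cdot \frac{1}{33847215082} = \frac{38486}{16923607541}$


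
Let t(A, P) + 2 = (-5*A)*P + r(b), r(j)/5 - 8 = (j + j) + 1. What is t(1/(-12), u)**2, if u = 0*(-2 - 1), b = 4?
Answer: 6889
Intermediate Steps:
u = 0 (u = 0*(-3) = 0)
r(j) = 45 + 10*j (r(j) = 40 + 5*((j + j) + 1) = 40 + 5*(2*j + 1) = 40 + 5*(1 + 2*j) = 40 + (5 + 10*j) = 45 + 10*j)
t(A, P) = 83 - 5*A*P (t(A, P) = -2 + ((-5*A)*P + (45 + 10*4)) = -2 + (-5*A*P + (45 + 40)) = -2 + (-5*A*P + 85) = -2 + (85 - 5*A*P) = 83 - 5*A*P)
t(1/(-12), u)**2 = (83 - 5*0/(-12))**2 = (83 - 5*(-1/12)*0)**2 = (83 + 0)**2 = 83**2 = 6889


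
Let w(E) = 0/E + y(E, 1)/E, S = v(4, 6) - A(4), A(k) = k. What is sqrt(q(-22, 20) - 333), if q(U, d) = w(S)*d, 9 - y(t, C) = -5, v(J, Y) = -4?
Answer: 4*I*sqrt(23) ≈ 19.183*I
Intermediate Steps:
y(t, C) = 14 (y(t, C) = 9 - 1*(-5) = 9 + 5 = 14)
S = -8 (S = -4 - 1*4 = -4 - 4 = -8)
w(E) = 14/E (w(E) = 0/E + 14/E = 0 + 14/E = 14/E)
q(U, d) = -7*d/4 (q(U, d) = (14/(-8))*d = (14*(-1/8))*d = -7*d/4)
sqrt(q(-22, 20) - 333) = sqrt(-7/4*20 - 333) = sqrt(-35 - 333) = sqrt(-368) = 4*I*sqrt(23)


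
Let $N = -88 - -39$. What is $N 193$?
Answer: $-9457$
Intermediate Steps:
$N = -49$ ($N = -88 + 39 = -49$)
$N 193 = \left(-49\right) 193 = -9457$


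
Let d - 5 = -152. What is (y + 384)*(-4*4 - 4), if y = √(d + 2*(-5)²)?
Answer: -7680 - 20*I*√97 ≈ -7680.0 - 196.98*I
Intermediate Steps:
d = -147 (d = 5 - 152 = -147)
y = I*√97 (y = √(-147 + 2*(-5)²) = √(-147 + 2*25) = √(-147 + 50) = √(-97) = I*√97 ≈ 9.8489*I)
(y + 384)*(-4*4 - 4) = (I*√97 + 384)*(-4*4 - 4) = (384 + I*√97)*(-16 - 4) = (384 + I*√97)*(-20) = -7680 - 20*I*√97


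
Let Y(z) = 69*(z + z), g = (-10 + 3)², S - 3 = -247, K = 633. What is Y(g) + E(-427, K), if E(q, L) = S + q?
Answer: 6091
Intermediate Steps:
S = -244 (S = 3 - 247 = -244)
E(q, L) = -244 + q
g = 49 (g = (-7)² = 49)
Y(z) = 138*z (Y(z) = 69*(2*z) = 138*z)
Y(g) + E(-427, K) = 138*49 + (-244 - 427) = 6762 - 671 = 6091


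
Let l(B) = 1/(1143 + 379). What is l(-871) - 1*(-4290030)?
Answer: 6529425661/1522 ≈ 4.2900e+6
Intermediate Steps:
l(B) = 1/1522
l(-871) - 1*(-4290030) = 1/1522 - 1*(-4290030) = 1/1522 + 4290030 = 6529425661/1522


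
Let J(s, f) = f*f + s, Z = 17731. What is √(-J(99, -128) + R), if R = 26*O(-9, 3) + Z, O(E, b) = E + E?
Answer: 2*√195 ≈ 27.928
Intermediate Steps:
O(E, b) = 2*E
J(s, f) = s + f² (J(s, f) = f² + s = s + f²)
R = 17263 (R = 26*(2*(-9)) + 17731 = 26*(-18) + 17731 = -468 + 17731 = 17263)
√(-J(99, -128) + R) = √(-(99 + (-128)²) + 17263) = √(-(99 + 16384) + 17263) = √(-1*16483 + 17263) = √(-16483 + 17263) = √780 = 2*√195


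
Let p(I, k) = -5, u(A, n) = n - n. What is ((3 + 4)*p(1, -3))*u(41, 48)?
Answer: 0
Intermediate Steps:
u(A, n) = 0
((3 + 4)*p(1, -3))*u(41, 48) = ((3 + 4)*(-5))*0 = (7*(-5))*0 = -35*0 = 0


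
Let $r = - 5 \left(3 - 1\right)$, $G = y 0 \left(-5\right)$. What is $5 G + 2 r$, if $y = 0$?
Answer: $-20$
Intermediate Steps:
$G = 0$ ($G = 0 \cdot 0 \left(-5\right) = 0 \left(-5\right) = 0$)
$r = -10$ ($r = \left(-5\right) 2 = -10$)
$5 G + 2 r = 5 \cdot 0 + 2 \left(-10\right) = 0 - 20 = -20$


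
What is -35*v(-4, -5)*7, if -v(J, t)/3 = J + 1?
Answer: -2205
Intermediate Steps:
v(J, t) = -3 - 3*J (v(J, t) = -3*(J + 1) = -3*(1 + J) = -3 - 3*J)
-35*v(-4, -5)*7 = -35*(-3 - 3*(-4))*7 = -35*(-3 + 12)*7 = -35*9*7 = -315*7 = -2205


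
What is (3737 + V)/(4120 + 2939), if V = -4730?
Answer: -331/2353 ≈ -0.14067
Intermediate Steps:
(3737 + V)/(4120 + 2939) = (3737 - 4730)/(4120 + 2939) = -993/7059 = -993*1/7059 = -331/2353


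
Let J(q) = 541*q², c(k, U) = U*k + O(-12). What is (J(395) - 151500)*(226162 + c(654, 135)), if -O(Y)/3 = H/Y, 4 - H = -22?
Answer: 52991304308925/2 ≈ 2.6496e+13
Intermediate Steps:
H = 26 (H = 4 - 1*(-22) = 4 + 22 = 26)
O(Y) = -78/Y
c(k, U) = 13/2 + U*k (c(k, U) = U*k - 78/(-12) = U*k - 78*(-1/12) = U*k + 13/2 = 13/2 + U*k)
(J(395) - 151500)*(226162 + c(654, 135)) = (541*395² - 151500)*(226162 + (13/2 + 135*654)) = (541*156025 - 151500)*(226162 + (13/2 + 88290)) = (84409525 - 151500)*(226162 + 176593/2) = 84258025*(628917/2) = 52991304308925/2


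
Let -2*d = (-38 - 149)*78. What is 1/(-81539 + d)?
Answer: -1/74246 ≈ -1.3469e-5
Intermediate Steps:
d = 7293 (d = -(-38 - 149)*78/2 = -(-187)*78/2 = -½*(-14586) = 7293)
1/(-81539 + d) = 1/(-81539 + 7293) = 1/(-74246) = -1/74246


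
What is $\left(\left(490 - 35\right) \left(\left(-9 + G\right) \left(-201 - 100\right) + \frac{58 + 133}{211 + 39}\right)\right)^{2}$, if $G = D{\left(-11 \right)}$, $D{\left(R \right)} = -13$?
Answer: $\frac{22700810365030161}{2500} \approx 9.0803 \cdot 10^{12}$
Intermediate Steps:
$G = -13$
$\left(\left(490 - 35\right) \left(\left(-9 + G\right) \left(-201 - 100\right) + \frac{58 + 133}{211 + 39}\right)\right)^{2} = \left(\left(490 - 35\right) \left(\left(-9 - 13\right) \left(-201 - 100\right) + \frac{58 + 133}{211 + 39}\right)\right)^{2} = \left(455 \left(\left(-22\right) \left(-301\right) + \frac{191}{250}\right)\right)^{2} = \left(455 \left(6622 + 191 \cdot \frac{1}{250}\right)\right)^{2} = \left(455 \left(6622 + \frac{191}{250}\right)\right)^{2} = \left(455 \cdot \frac{1655691}{250}\right)^{2} = \left(\frac{150667881}{50}\right)^{2} = \frac{22700810365030161}{2500}$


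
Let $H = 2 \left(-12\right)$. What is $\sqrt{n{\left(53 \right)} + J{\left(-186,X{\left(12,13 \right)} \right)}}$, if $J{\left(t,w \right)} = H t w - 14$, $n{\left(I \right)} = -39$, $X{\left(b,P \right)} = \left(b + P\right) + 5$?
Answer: $\sqrt{133867} \approx 365.88$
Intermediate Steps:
$X{\left(b,P \right)} = 5 + P + b$ ($X{\left(b,P \right)} = \left(P + b\right) + 5 = 5 + P + b$)
$H = -24$
$J{\left(t,w \right)} = -14 - 24 t w$ ($J{\left(t,w \right)} = - 24 t w - 14 = -14 - 24 t w$)
$\sqrt{n{\left(53 \right)} + J{\left(-186,X{\left(12,13 \right)} \right)}} = \sqrt{-39 - \left(14 - 4464 \left(5 + 13 + 12\right)\right)} = \sqrt{-39 - \left(14 - 133920\right)} = \sqrt{-39 + \left(-14 + 133920\right)} = \sqrt{-39 + 133906} = \sqrt{133867}$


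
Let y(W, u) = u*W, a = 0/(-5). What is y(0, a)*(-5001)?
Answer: 0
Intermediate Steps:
a = 0 (a = 0*(-⅕) = 0)
y(W, u) = W*u
y(0, a)*(-5001) = (0*0)*(-5001) = 0*(-5001) = 0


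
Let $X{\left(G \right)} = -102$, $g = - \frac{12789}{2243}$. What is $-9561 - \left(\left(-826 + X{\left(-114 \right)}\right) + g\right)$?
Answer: $- \frac{19351030}{2243} \approx -8627.3$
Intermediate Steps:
$g = - \frac{12789}{2243}$ ($g = \left(-12789\right) \frac{1}{2243} = - \frac{12789}{2243} \approx -5.7017$)
$-9561 - \left(\left(-826 + X{\left(-114 \right)}\right) + g\right) = -9561 - \left(\left(-826 - 102\right) - \frac{12789}{2243}\right) = -9561 - \left(-928 - \frac{12789}{2243}\right) = -9561 - - \frac{2094293}{2243} = -9561 + \frac{2094293}{2243} = - \frac{19351030}{2243}$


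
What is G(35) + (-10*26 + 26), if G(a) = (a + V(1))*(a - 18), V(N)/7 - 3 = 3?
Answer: 1075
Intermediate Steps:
V(N) = 42 (V(N) = 21 + 7*3 = 21 + 21 = 42)
G(a) = (-18 + a)*(42 + a) (G(a) = (a + 42)*(a - 18) = (42 + a)*(-18 + a) = (-18 + a)*(42 + a))
G(35) + (-10*26 + 26) = (-756 + 35**2 + 24*35) + (-10*26 + 26) = (-756 + 1225 + 840) + (-260 + 26) = 1309 - 234 = 1075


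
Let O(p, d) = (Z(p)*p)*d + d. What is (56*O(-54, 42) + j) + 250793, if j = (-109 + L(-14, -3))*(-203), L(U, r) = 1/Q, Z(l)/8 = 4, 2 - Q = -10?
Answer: -45468011/12 ≈ -3.7890e+6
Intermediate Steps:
Q = 12 (Q = 2 - 1*(-10) = 2 + 10 = 12)
Z(l) = 32 (Z(l) = 8*4 = 32)
L(U, r) = 1/12
O(p, d) = d + 32*d*p (O(p, d) = (32*p)*d + d = 32*d*p + d = d + 32*d*p)
j = 265321/12 (j = (-109 + 1/12)*(-203) = -1307/12*(-203) = 265321/12 ≈ 22110.)
(56*O(-54, 42) + j) + 250793 = (56*(42*(1 + 32*(-54))) + 265321/12) + 250793 = (56*(42*(1 - 1728)) + 265321/12) + 250793 = (56*(42*(-1727)) + 265321/12) + 250793 = (56*(-72534) + 265321/12) + 250793 = (-4061904 + 265321/12) + 250793 = -48477527/12 + 250793 = -45468011/12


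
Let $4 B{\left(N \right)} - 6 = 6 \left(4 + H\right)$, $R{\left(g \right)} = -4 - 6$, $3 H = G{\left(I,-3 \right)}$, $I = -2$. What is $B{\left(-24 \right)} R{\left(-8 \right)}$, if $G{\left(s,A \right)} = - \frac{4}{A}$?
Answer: $- \frac{245}{3} \approx -81.667$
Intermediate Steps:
$H = \frac{4}{9}$ ($H = \frac{\left(-4\right) \frac{1}{-3}}{3} = \frac{\left(-4\right) \left(- \frac{1}{3}\right)}{3} = \frac{1}{3} \cdot \frac{4}{3} = \frac{4}{9} \approx 0.44444$)
$R{\left(g \right)} = -10$ ($R{\left(g \right)} = -4 - 6 = -10$)
$B{\left(N \right)} = \frac{49}{6}$ ($B{\left(N \right)} = \frac{3}{2} + \frac{6 \left(4 + \frac{4}{9}\right)}{4} = \frac{3}{2} + \frac{6 \cdot \frac{40}{9}}{4} = \frac{3}{2} + \frac{1}{4} \cdot \frac{80}{3} = \frac{3}{2} + \frac{20}{3} = \frac{49}{6}$)
$B{\left(-24 \right)} R{\left(-8 \right)} = \frac{49}{6} \left(-10\right) = - \frac{245}{3}$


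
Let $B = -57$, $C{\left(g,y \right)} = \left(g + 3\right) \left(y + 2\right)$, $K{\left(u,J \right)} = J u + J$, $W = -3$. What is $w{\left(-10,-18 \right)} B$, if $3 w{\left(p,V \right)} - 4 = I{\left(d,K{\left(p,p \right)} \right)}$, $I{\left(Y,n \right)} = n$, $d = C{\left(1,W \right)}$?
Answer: $-1786$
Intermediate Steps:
$K{\left(u,J \right)} = J + J u$
$C{\left(g,y \right)} = \left(2 + y\right) \left(3 + g\right)$ ($C{\left(g,y \right)} = \left(3 + g\right) \left(2 + y\right) = \left(2 + y\right) \left(3 + g\right)$)
$d = -4$ ($d = 6 + 2 \cdot 1 + 3 \left(-3\right) + 1 \left(-3\right) = 6 + 2 - 9 - 3 = -4$)
$w{\left(p,V \right)} = \frac{4}{3} + \frac{p \left(1 + p\right)}{3}$
$w{\left(-10,-18 \right)} B = \left(\frac{4}{3} + \frac{1}{3} \left(-10\right) \left(1 - 10\right)\right) \left(-57\right) = \left(\frac{4}{3} + \frac{1}{3} \left(-10\right) \left(-9\right)\right) \left(-57\right) = \left(\frac{4}{3} + 30\right) \left(-57\right) = \frac{94}{3} \left(-57\right) = -1786$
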